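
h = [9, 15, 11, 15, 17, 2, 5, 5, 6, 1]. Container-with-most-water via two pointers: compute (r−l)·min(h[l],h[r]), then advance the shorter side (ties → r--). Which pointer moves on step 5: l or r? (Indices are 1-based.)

[1,10] min(9,1)*9=9 best=9 * → r--
[1,9] min(9,6)*8=48 best=48 * → r--
[1,8] min(9,5)*7=35 best=48 → r--
[1,7] min(9,5)*6=30 best=48 → r--
[1,6] min(9,2)*5=10 best=48 → r--

r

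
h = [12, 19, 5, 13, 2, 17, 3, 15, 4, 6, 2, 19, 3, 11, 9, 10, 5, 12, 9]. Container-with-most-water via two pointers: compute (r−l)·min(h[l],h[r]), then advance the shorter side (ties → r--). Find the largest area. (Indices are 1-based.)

max area = 204

[1,19] min(12,9)*18=162 best=162 * → r--
[1,18] min(12,12)*17=204 best=204 * → r--
[1,17] min(12,5)*16=80 best=204 → r--
[1,16] min(12,10)*15=150 best=204 → r--
[1,15] min(12,9)*14=126 best=204 → r--
[1,14] min(12,11)*13=143 best=204 → r--
[1,13] min(12,3)*12=36 best=204 → r--
[1,12] min(12,19)*11=132 best=204 → l++
[2,12] min(19,19)*10=190 best=204 → r--
[2,11] min(19,2)*9=18 best=204 → r--
[2,10] min(19,6)*8=48 best=204 → r--
[2,9] min(19,4)*7=28 best=204 → r--
[2,8] min(19,15)*6=90 best=204 → r--
[2,7] min(19,3)*5=15 best=204 → r--
[2,6] min(19,17)*4=68 best=204 → r--
[2,5] min(19,2)*3=6 best=204 → r--
[2,4] min(19,13)*2=26 best=204 → r--
[2,3] min(19,5)*1=5 best=204 → r--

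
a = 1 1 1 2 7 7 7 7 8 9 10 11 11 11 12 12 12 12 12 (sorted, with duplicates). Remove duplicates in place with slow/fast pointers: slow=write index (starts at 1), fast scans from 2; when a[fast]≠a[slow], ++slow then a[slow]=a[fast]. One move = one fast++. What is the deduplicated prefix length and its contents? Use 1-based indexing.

(s=1,f=2) a[fast]=1=a[slow] dup → fast++
(s=1,f=3) a[fast]=1=a[slow] dup → fast++
(s=1,f=4) a[fast]=2≠a[slow]=1 write a[2]=2 → slow++,fast++
(s=2,f=5) a[fast]=7≠a[slow]=2 write a[3]=7 → slow++,fast++
(s=3,f=6) a[fast]=7=a[slow] dup → fast++
(s=3,f=7) a[fast]=7=a[slow] dup → fast++
(s=3,f=8) a[fast]=7=a[slow] dup → fast++
(s=3,f=9) a[fast]=8≠a[slow]=7 write a[4]=8 → slow++,fast++
(s=4,f=10) a[fast]=9≠a[slow]=8 write a[5]=9 → slow++,fast++
(s=5,f=11) a[fast]=10≠a[slow]=9 write a[6]=10 → slow++,fast++
(s=6,f=12) a[fast]=11≠a[slow]=10 write a[7]=11 → slow++,fast++
(s=7,f=13) a[fast]=11=a[slow] dup → fast++
(s=7,f=14) a[fast]=11=a[slow] dup → fast++
(s=7,f=15) a[fast]=12≠a[slow]=11 write a[8]=12 → slow++,fast++
(s=8,f=16) a[fast]=12=a[slow] dup → fast++
(s=8,f=17) a[fast]=12=a[slow] dup → fast++
(s=8,f=18) a[fast]=12=a[slow] dup → fast++
(s=8,f=19) a[fast]=12=a[slow] dup → fast++

length 8; prefix = [1, 2, 7, 8, 9, 10, 11, 12]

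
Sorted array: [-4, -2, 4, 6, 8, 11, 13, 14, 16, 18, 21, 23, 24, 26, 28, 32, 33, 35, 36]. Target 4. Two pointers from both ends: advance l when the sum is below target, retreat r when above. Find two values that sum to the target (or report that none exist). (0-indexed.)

(-4, 8)

l=0 r=18: -4+36=32 >4, r--
l=0 r=17: -4+35=31 >4, r--
l=0 r=16: -4+33=29 >4, r--
l=0 r=15: -4+32=28 >4, r--
l=0 r=14: -4+28=24 >4, r--
l=0 r=13: -4+26=22 >4, r--
l=0 r=12: -4+24=20 >4, r--
l=0 r=11: -4+23=19 >4, r--
l=0 r=10: -4+21=17 >4, r--
l=0 r=9: -4+18=14 >4, r--
l=0 r=8: -4+16=12 >4, r--
l=0 r=7: -4+14=10 >4, r--
l=0 r=6: -4+13=9 >4, r--
l=0 r=5: -4+11=7 >4, r--
l=0 r=4: -4+8=4, found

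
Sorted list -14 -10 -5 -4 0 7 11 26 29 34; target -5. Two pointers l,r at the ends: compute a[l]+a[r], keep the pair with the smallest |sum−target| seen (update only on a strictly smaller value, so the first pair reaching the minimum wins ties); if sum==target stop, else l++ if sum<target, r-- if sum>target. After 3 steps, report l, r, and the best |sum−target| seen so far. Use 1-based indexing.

l=1 r=10: -14+34=20 d=25 *, r--
l=1 r=9: -14+29=15 d=20 *, r--
l=1 r=8: -14+26=12 d=17 *, r--

l=1, r=7, best |Δ|=17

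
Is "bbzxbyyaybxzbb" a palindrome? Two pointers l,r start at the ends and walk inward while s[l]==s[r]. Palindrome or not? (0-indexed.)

not a palindrome (mismatch at 6,7)

[0,13] 'b'=='b' → l++,r--
[1,12] 'b'=='b' → l++,r--
[2,11] 'z'=='z' → l++,r--
[3,10] 'x'=='x' → l++,r--
[4,9] 'b'=='b' → l++,r--
[5,8] 'y'=='y' → l++,r--
[6,7] 'y'!='a' → stop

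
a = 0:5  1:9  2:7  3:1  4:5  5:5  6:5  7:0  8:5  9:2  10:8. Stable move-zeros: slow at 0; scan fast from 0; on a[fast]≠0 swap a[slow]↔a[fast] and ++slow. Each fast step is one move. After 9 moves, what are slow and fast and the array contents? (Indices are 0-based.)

slow=8, fast=9, a=[5, 9, 7, 1, 5, 5, 5, 5, 0, 2, 8]

slow=0 fast=0: a[fast]=5≠0 swap→a[0]=5, slow++,fast++
slow=1 fast=1: a[fast]=9≠0 swap→a[1]=9, slow++,fast++
slow=2 fast=2: a[fast]=7≠0 swap→a[2]=7, slow++,fast++
slow=3 fast=3: a[fast]=1≠0 swap→a[3]=1, slow++,fast++
slow=4 fast=4: a[fast]=5≠0 swap→a[4]=5, slow++,fast++
slow=5 fast=5: a[fast]=5≠0 swap→a[5]=5, slow++,fast++
slow=6 fast=6: a[fast]=5≠0 swap→a[6]=5, slow++,fast++
slow=7 fast=7: a[fast]=0, fast++
slow=7 fast=8: a[fast]=5≠0 swap→a[7]=5, slow++,fast++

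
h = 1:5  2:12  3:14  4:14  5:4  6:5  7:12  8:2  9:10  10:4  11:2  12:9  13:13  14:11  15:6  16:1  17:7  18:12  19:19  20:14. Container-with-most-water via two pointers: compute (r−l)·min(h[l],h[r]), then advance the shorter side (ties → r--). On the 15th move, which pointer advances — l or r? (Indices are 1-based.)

[1,20] min(5,14)*19=95 best=95 * → l++
[2,20] min(12,14)*18=216 best=216 * → l++
[3,20] min(14,14)*17=238 best=238 * → r--
[3,19] min(14,19)*16=224 best=238 → l++
[4,19] min(14,19)*15=210 best=238 → l++
[5,19] min(4,19)*14=56 best=238 → l++
[6,19] min(5,19)*13=65 best=238 → l++
[7,19] min(12,19)*12=144 best=238 → l++
[8,19] min(2,19)*11=22 best=238 → l++
[9,19] min(10,19)*10=100 best=238 → l++
[10,19] min(4,19)*9=36 best=238 → l++
[11,19] min(2,19)*8=16 best=238 → l++
[12,19] min(9,19)*7=63 best=238 → l++
[13,19] min(13,19)*6=78 best=238 → l++
[14,19] min(11,19)*5=55 best=238 → l++

l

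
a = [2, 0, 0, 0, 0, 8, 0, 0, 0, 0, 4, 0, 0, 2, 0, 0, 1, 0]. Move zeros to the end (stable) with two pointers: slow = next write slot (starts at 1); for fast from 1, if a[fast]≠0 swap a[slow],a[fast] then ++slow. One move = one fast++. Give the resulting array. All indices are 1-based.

slow=1 fast=1: a[fast]=2≠0 swap→a[1]=2, slow++,fast++
slow=2 fast=2: a[fast]=0, fast++
slow=2 fast=3: a[fast]=0, fast++
slow=2 fast=4: a[fast]=0, fast++
slow=2 fast=5: a[fast]=0, fast++
slow=2 fast=6: a[fast]=8≠0 swap→a[2]=8, slow++,fast++
slow=3 fast=7: a[fast]=0, fast++
slow=3 fast=8: a[fast]=0, fast++
slow=3 fast=9: a[fast]=0, fast++
slow=3 fast=10: a[fast]=0, fast++
slow=3 fast=11: a[fast]=4≠0 swap→a[3]=4, slow++,fast++
slow=4 fast=12: a[fast]=0, fast++
slow=4 fast=13: a[fast]=0, fast++
slow=4 fast=14: a[fast]=2≠0 swap→a[4]=2, slow++,fast++
slow=5 fast=15: a[fast]=0, fast++
slow=5 fast=16: a[fast]=0, fast++
slow=5 fast=17: a[fast]=1≠0 swap→a[5]=1, slow++,fast++
slow=6 fast=18: a[fast]=0, fast++

[2, 8, 4, 2, 1, 0, 0, 0, 0, 0, 0, 0, 0, 0, 0, 0, 0, 0]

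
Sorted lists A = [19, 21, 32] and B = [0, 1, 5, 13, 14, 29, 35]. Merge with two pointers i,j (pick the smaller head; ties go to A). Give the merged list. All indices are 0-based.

[0, 1, 5, 13, 14, 19, 21, 29, 32, 35]

[i=0,j=0] A[i]=19>B[j]=0 take 0 → j++
[i=0,j=1] A[i]=19>B[j]=1 take 1 → j++
[i=0,j=2] A[i]=19>B[j]=5 take 5 → j++
[i=0,j=3] A[i]=19>B[j]=13 take 13 → j++
[i=0,j=4] A[i]=19>B[j]=14 take 14 → j++
[i=0,j=5] A[i]=19<=B[j]=29 take 19 → i++
[i=1,j=5] A[i]=21<=B[j]=29 take 21 → i++
[i=2,j=5] A[i]=32>B[j]=29 take 29 → j++
[i=2,j=6] A[i]=32<=B[j]=35 take 32 → i++
[i=3,j=6] A done, take B[j]=35 → j++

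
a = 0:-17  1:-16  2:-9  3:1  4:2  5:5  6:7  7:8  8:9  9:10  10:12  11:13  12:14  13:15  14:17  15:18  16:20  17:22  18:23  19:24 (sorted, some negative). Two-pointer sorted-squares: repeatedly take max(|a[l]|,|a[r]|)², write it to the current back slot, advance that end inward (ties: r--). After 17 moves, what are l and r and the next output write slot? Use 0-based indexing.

l=3, r=5, next write slot=2

[0,19] |-17|<=|24| out[19]=576 → r--
[0,18] |-17|<=|23| out[18]=529 → r--
[0,17] |-17|<=|22| out[17]=484 → r--
[0,16] |-17|<=|20| out[16]=400 → r--
[0,15] |-17|<=|18| out[15]=324 → r--
[0,14] |-17|<=|17| out[14]=289 → r--
[0,13] |-17|>|15| out[13]=289 → l++
[1,13] |-16|>|15| out[12]=256 → l++
[2,13] |-9|<=|15| out[11]=225 → r--
[2,12] |-9|<=|14| out[10]=196 → r--
[2,11] |-9|<=|13| out[9]=169 → r--
[2,10] |-9|<=|12| out[8]=144 → r--
[2,9] |-9|<=|10| out[7]=100 → r--
[2,8] |-9|<=|9| out[6]=81 → r--
[2,7] |-9|>|8| out[5]=81 → l++
[3,7] |1|<=|8| out[4]=64 → r--
[3,6] |1|<=|7| out[3]=49 → r--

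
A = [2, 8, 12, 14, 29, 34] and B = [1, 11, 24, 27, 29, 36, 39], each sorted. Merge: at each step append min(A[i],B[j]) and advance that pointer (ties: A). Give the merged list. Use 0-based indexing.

[1, 2, 8, 11, 12, 14, 24, 27, 29, 29, 34, 36, 39]

i=0 j=0: A[i]=2>B[j]=1 take 1, j++
i=0 j=1: A[i]=2<=B[j]=11 take 2, i++
i=1 j=1: A[i]=8<=B[j]=11 take 8, i++
i=2 j=1: A[i]=12>B[j]=11 take 11, j++
i=2 j=2: A[i]=12<=B[j]=24 take 12, i++
i=3 j=2: A[i]=14<=B[j]=24 take 14, i++
i=4 j=2: A[i]=29>B[j]=24 take 24, j++
i=4 j=3: A[i]=29>B[j]=27 take 27, j++
i=4 j=4: A[i]=29<=B[j]=29 take 29, i++
i=5 j=4: A[i]=34>B[j]=29 take 29, j++
i=5 j=5: A[i]=34<=B[j]=36 take 34, i++
i=6 j=5: A done, take B[j]=36, j++
i=6 j=6: A done, take B[j]=39, j++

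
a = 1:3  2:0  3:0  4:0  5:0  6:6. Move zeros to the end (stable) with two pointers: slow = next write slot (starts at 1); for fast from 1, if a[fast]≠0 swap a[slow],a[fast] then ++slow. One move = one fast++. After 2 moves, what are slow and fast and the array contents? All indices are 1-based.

slow=1 fast=1: a[fast]=3≠0 swap→a[1]=3, slow++,fast++
slow=2 fast=2: a[fast]=0, fast++

slow=2, fast=3, a=[3, 0, 0, 0, 0, 6]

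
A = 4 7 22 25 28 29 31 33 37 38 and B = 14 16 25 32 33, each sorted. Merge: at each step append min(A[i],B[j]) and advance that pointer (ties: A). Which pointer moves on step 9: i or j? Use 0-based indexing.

i

[i=0,j=0] A[i]=4<=B[j]=14 take 4 → i++
[i=1,j=0] A[i]=7<=B[j]=14 take 7 → i++
[i=2,j=0] A[i]=22>B[j]=14 take 14 → j++
[i=2,j=1] A[i]=22>B[j]=16 take 16 → j++
[i=2,j=2] A[i]=22<=B[j]=25 take 22 → i++
[i=3,j=2] A[i]=25<=B[j]=25 take 25 → i++
[i=4,j=2] A[i]=28>B[j]=25 take 25 → j++
[i=4,j=3] A[i]=28<=B[j]=32 take 28 → i++
[i=5,j=3] A[i]=29<=B[j]=32 take 29 → i++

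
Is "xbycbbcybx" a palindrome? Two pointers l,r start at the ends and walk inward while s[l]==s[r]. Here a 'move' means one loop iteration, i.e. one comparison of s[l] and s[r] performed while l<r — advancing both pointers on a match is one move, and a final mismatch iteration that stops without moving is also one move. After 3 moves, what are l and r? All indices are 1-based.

l=4, r=7

l=1 r=10: 'x'=='x', l++,r--
l=2 r=9: 'b'=='b', l++,r--
l=3 r=8: 'y'=='y', l++,r--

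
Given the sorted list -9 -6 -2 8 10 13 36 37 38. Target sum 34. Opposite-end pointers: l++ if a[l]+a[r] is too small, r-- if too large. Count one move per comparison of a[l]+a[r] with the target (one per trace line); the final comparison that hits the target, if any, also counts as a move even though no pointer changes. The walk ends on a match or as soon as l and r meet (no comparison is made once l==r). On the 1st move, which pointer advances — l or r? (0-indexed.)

[0,8] -9+38=29 <34 → l++

l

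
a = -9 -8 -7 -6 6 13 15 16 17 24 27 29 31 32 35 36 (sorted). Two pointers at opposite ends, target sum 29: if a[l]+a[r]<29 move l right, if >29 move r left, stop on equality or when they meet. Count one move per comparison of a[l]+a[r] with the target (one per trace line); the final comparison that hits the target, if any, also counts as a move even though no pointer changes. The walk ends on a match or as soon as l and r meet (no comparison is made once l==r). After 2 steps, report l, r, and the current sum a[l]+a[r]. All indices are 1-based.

l=1 r=16: -9+36=27 <29, l++
l=2 r=16: -8+36=28 <29, l++

l=3, r=16, sum=29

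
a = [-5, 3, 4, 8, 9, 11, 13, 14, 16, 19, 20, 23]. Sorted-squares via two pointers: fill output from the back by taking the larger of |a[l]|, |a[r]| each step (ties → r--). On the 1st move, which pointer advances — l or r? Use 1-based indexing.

[1,12] |-5|<=|23| out[12]=529 → r--

r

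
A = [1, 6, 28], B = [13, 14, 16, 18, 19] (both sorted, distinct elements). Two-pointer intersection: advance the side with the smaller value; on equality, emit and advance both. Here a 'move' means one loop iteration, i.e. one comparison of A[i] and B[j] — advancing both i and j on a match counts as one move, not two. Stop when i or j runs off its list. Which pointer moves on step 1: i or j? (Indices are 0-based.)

i

[i=0,j=0] 1<13 → i++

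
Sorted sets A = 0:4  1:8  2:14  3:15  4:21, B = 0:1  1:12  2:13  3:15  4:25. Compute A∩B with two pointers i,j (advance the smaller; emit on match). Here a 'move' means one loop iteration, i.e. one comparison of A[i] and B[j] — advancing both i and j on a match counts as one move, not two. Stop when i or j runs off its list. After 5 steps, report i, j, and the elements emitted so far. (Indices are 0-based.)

i=0 j=0: 4>1, j++
i=0 j=1: 4<12, i++
i=1 j=1: 8<12, i++
i=2 j=1: 14>12, j++
i=2 j=2: 14>13, j++

i=2, j=3, emitted=[]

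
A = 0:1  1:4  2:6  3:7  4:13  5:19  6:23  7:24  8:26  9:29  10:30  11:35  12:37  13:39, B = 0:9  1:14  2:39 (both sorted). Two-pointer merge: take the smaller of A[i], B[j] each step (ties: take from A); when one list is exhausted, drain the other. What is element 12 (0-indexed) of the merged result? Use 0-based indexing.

i=0 j=0: A[i]=1<=B[j]=9 take 1, i++
i=1 j=0: A[i]=4<=B[j]=9 take 4, i++
i=2 j=0: A[i]=6<=B[j]=9 take 6, i++
i=3 j=0: A[i]=7<=B[j]=9 take 7, i++
i=4 j=0: A[i]=13>B[j]=9 take 9, j++
i=4 j=1: A[i]=13<=B[j]=14 take 13, i++
i=5 j=1: A[i]=19>B[j]=14 take 14, j++
i=5 j=2: A[i]=19<=B[j]=39 take 19, i++
i=6 j=2: A[i]=23<=B[j]=39 take 23, i++
i=7 j=2: A[i]=24<=B[j]=39 take 24, i++
i=8 j=2: A[i]=26<=B[j]=39 take 26, i++
i=9 j=2: A[i]=29<=B[j]=39 take 29, i++
i=10 j=2: A[i]=30<=B[j]=39 take 30, i++
i=11 j=2: A[i]=35<=B[j]=39 take 35, i++
i=12 j=2: A[i]=37<=B[j]=39 take 37, i++
i=13 j=2: A[i]=39<=B[j]=39 take 39, i++
i=14 j=2: A done, take B[j]=39, j++

merged[12] = 30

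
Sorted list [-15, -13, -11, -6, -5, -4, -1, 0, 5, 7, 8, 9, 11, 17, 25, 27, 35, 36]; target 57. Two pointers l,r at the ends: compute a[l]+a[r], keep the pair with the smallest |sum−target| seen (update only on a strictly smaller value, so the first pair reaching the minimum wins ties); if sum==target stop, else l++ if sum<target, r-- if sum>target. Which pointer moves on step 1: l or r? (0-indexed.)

l

[0,17] -15+36=21 d=36 * → l++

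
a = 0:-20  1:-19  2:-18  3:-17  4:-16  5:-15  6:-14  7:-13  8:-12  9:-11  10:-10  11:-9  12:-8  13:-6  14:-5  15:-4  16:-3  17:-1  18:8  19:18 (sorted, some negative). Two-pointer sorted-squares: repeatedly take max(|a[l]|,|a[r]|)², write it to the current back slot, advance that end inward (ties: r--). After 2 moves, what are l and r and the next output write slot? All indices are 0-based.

l=2, r=19, next write slot=17

[0,19] |-20|>|18| out[19]=400 → l++
[1,19] |-19|>|18| out[18]=361 → l++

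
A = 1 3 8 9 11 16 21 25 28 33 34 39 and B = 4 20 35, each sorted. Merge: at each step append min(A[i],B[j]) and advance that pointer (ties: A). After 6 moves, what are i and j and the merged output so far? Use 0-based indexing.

i=0 j=0: A[i]=1<=B[j]=4 take 1, i++
i=1 j=0: A[i]=3<=B[j]=4 take 3, i++
i=2 j=0: A[i]=8>B[j]=4 take 4, j++
i=2 j=1: A[i]=8<=B[j]=20 take 8, i++
i=3 j=1: A[i]=9<=B[j]=20 take 9, i++
i=4 j=1: A[i]=11<=B[j]=20 take 11, i++

i=5, j=1, merged so far=[1, 3, 4, 8, 9, 11]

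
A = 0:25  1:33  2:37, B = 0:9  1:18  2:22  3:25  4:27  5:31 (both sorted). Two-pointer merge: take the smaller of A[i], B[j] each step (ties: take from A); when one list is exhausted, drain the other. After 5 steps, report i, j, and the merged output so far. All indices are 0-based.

i=0 j=0: A[i]=25>B[j]=9 take 9, j++
i=0 j=1: A[i]=25>B[j]=18 take 18, j++
i=0 j=2: A[i]=25>B[j]=22 take 22, j++
i=0 j=3: A[i]=25<=B[j]=25 take 25, i++
i=1 j=3: A[i]=33>B[j]=25 take 25, j++

i=1, j=4, merged so far=[9, 18, 22, 25, 25]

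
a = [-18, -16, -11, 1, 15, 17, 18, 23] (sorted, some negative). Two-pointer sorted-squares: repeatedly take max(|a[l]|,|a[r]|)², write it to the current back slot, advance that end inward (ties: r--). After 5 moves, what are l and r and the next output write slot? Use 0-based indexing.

l=2, r=4, next write slot=2

[0,7] |-18|<=|23| out[7]=529 → r--
[0,6] |-18|<=|18| out[6]=324 → r--
[0,5] |-18|>|17| out[5]=324 → l++
[1,5] |-16|<=|17| out[4]=289 → r--
[1,4] |-16|>|15| out[3]=256 → l++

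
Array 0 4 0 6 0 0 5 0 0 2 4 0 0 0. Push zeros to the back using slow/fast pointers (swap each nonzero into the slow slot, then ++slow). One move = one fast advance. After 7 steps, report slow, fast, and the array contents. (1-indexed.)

(s=1,f=1) a[fast]=0 → fast++
(s=1,f=2) a[fast]=4≠0 swap→a[1]=4 → slow++,fast++
(s=2,f=3) a[fast]=0 → fast++
(s=2,f=4) a[fast]=6≠0 swap→a[2]=6 → slow++,fast++
(s=3,f=5) a[fast]=0 → fast++
(s=3,f=6) a[fast]=0 → fast++
(s=3,f=7) a[fast]=5≠0 swap→a[3]=5 → slow++,fast++

slow=4, fast=8, a=[4, 6, 5, 0, 0, 0, 0, 0, 0, 2, 4, 0, 0, 0]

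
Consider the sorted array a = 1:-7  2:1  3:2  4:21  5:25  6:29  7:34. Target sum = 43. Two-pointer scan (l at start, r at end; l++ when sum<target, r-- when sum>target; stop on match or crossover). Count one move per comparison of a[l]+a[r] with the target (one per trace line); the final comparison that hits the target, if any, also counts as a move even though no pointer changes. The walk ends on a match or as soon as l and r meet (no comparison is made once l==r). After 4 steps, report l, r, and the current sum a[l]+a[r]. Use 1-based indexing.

l=4, r=6, sum=50

l=1 r=7: -7+34=27 <43, l++
l=2 r=7: 1+34=35 <43, l++
l=3 r=7: 2+34=36 <43, l++
l=4 r=7: 21+34=55 >43, r--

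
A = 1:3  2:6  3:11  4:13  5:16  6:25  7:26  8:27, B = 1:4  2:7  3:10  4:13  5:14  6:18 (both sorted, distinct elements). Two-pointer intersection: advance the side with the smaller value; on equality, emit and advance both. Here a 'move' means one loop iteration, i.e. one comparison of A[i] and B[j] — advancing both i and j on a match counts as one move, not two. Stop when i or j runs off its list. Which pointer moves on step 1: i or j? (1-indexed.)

i

i=1 j=1: 3<4, i++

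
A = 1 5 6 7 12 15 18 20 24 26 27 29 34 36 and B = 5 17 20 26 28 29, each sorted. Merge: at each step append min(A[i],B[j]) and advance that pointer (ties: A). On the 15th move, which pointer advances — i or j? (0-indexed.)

i

i=0 j=0: A[i]=1<=B[j]=5 take 1, i++
i=1 j=0: A[i]=5<=B[j]=5 take 5, i++
i=2 j=0: A[i]=6>B[j]=5 take 5, j++
i=2 j=1: A[i]=6<=B[j]=17 take 6, i++
i=3 j=1: A[i]=7<=B[j]=17 take 7, i++
i=4 j=1: A[i]=12<=B[j]=17 take 12, i++
i=5 j=1: A[i]=15<=B[j]=17 take 15, i++
i=6 j=1: A[i]=18>B[j]=17 take 17, j++
i=6 j=2: A[i]=18<=B[j]=20 take 18, i++
i=7 j=2: A[i]=20<=B[j]=20 take 20, i++
i=8 j=2: A[i]=24>B[j]=20 take 20, j++
i=8 j=3: A[i]=24<=B[j]=26 take 24, i++
i=9 j=3: A[i]=26<=B[j]=26 take 26, i++
i=10 j=3: A[i]=27>B[j]=26 take 26, j++
i=10 j=4: A[i]=27<=B[j]=28 take 27, i++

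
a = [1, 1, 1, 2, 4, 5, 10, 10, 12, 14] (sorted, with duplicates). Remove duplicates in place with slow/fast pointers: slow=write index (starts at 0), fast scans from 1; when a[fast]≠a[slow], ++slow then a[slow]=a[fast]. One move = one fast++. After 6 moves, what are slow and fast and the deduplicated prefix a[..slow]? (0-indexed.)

slow=0 fast=1: a[fast]=1=a[slow] dup, fast++
slow=0 fast=2: a[fast]=1=a[slow] dup, fast++
slow=0 fast=3: a[fast]=2≠a[slow]=1 write a[1]=2, slow++,fast++
slow=1 fast=4: a[fast]=4≠a[slow]=2 write a[2]=4, slow++,fast++
slow=2 fast=5: a[fast]=5≠a[slow]=4 write a[3]=5, slow++,fast++
slow=3 fast=6: a[fast]=10≠a[slow]=5 write a[4]=10, slow++,fast++

slow=4, fast=7, prefix=[1, 2, 4, 5, 10]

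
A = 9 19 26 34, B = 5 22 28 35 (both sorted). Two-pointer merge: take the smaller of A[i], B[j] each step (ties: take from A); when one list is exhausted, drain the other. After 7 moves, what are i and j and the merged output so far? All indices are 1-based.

[i=1,j=1] A[i]=9>B[j]=5 take 5 → j++
[i=1,j=2] A[i]=9<=B[j]=22 take 9 → i++
[i=2,j=2] A[i]=19<=B[j]=22 take 19 → i++
[i=3,j=2] A[i]=26>B[j]=22 take 22 → j++
[i=3,j=3] A[i]=26<=B[j]=28 take 26 → i++
[i=4,j=3] A[i]=34>B[j]=28 take 28 → j++
[i=4,j=4] A[i]=34<=B[j]=35 take 34 → i++

i=5, j=4, merged so far=[5, 9, 19, 22, 26, 28, 34]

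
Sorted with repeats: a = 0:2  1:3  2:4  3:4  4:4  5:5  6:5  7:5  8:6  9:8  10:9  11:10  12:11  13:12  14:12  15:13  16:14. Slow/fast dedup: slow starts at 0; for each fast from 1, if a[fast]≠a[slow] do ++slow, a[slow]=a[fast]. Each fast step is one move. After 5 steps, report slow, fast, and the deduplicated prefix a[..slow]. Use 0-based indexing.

(s=0,f=1) a[fast]=3≠a[slow]=2 write a[1]=3 → slow++,fast++
(s=1,f=2) a[fast]=4≠a[slow]=3 write a[2]=4 → slow++,fast++
(s=2,f=3) a[fast]=4=a[slow] dup → fast++
(s=2,f=4) a[fast]=4=a[slow] dup → fast++
(s=2,f=5) a[fast]=5≠a[slow]=4 write a[3]=5 → slow++,fast++

slow=3, fast=6, prefix=[2, 3, 4, 5]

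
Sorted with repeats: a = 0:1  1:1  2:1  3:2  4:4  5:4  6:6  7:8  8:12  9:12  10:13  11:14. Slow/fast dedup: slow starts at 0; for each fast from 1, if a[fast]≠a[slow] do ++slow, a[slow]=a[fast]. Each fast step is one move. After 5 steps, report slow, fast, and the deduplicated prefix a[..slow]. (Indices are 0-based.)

slow=2, fast=6, prefix=[1, 2, 4]

slow=0 fast=1: a[fast]=1=a[slow] dup, fast++
slow=0 fast=2: a[fast]=1=a[slow] dup, fast++
slow=0 fast=3: a[fast]=2≠a[slow]=1 write a[1]=2, slow++,fast++
slow=1 fast=4: a[fast]=4≠a[slow]=2 write a[2]=4, slow++,fast++
slow=2 fast=5: a[fast]=4=a[slow] dup, fast++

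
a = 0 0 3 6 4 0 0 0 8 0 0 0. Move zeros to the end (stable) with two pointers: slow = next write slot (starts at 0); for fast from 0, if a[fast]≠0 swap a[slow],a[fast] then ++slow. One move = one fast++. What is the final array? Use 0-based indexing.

(s=0,f=0) a[fast]=0 → fast++
(s=0,f=1) a[fast]=0 → fast++
(s=0,f=2) a[fast]=3≠0 swap→a[0]=3 → slow++,fast++
(s=1,f=3) a[fast]=6≠0 swap→a[1]=6 → slow++,fast++
(s=2,f=4) a[fast]=4≠0 swap→a[2]=4 → slow++,fast++
(s=3,f=5) a[fast]=0 → fast++
(s=3,f=6) a[fast]=0 → fast++
(s=3,f=7) a[fast]=0 → fast++
(s=3,f=8) a[fast]=8≠0 swap→a[3]=8 → slow++,fast++
(s=4,f=9) a[fast]=0 → fast++
(s=4,f=10) a[fast]=0 → fast++
(s=4,f=11) a[fast]=0 → fast++

[3, 6, 4, 8, 0, 0, 0, 0, 0, 0, 0, 0]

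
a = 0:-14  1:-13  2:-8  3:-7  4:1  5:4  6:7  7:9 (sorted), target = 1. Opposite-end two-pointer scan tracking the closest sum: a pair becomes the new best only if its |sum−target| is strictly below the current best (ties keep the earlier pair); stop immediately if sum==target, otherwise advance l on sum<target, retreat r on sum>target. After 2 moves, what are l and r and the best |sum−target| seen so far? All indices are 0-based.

[0,7] -14+9=-5 d=6 * → l++
[1,7] -13+9=-4 d=5 * → l++

l=2, r=7, best |Δ|=5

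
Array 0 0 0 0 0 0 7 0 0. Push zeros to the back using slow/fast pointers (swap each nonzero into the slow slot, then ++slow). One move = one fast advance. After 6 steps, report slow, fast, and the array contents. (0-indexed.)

slow=0, fast=6, a=[0, 0, 0, 0, 0, 0, 7, 0, 0]

slow=0 fast=0: a[fast]=0, fast++
slow=0 fast=1: a[fast]=0, fast++
slow=0 fast=2: a[fast]=0, fast++
slow=0 fast=3: a[fast]=0, fast++
slow=0 fast=4: a[fast]=0, fast++
slow=0 fast=5: a[fast]=0, fast++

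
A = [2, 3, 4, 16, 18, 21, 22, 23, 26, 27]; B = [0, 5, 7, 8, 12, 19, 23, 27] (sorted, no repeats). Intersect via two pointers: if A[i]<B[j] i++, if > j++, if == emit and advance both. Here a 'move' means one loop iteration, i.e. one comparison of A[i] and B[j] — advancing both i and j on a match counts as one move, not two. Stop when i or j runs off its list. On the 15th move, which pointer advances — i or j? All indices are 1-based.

[i=1,j=1] 2>0 → j++
[i=1,j=2] 2<5 → i++
[i=2,j=2] 3<5 → i++
[i=3,j=2] 4<5 → i++
[i=4,j=2] 16>5 → j++
[i=4,j=3] 16>7 → j++
[i=4,j=4] 16>8 → j++
[i=4,j=5] 16>12 → j++
[i=4,j=6] 16<19 → i++
[i=5,j=6] 18<19 → i++
[i=6,j=6] 21>19 → j++
[i=6,j=7] 21<23 → i++
[i=7,j=7] 22<23 → i++
[i=8,j=7] 23==23 emit → i++,j++
[i=9,j=8] 26<27 → i++

i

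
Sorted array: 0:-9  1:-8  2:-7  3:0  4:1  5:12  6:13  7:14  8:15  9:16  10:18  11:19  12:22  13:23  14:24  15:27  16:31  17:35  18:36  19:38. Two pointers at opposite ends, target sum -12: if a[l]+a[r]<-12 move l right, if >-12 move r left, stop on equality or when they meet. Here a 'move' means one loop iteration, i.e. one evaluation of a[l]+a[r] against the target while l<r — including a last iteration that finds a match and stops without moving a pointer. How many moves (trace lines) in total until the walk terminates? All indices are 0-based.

l=0 r=19: -9+38=29 >-12, r--
l=0 r=18: -9+36=27 >-12, r--
l=0 r=17: -9+35=26 >-12, r--
l=0 r=16: -9+31=22 >-12, r--
l=0 r=15: -9+27=18 >-12, r--
l=0 r=14: -9+24=15 >-12, r--
l=0 r=13: -9+23=14 >-12, r--
l=0 r=12: -9+22=13 >-12, r--
l=0 r=11: -9+19=10 >-12, r--
l=0 r=10: -9+18=9 >-12, r--
l=0 r=9: -9+16=7 >-12, r--
l=0 r=8: -9+15=6 >-12, r--
l=0 r=7: -9+14=5 >-12, r--
l=0 r=6: -9+13=4 >-12, r--
l=0 r=5: -9+12=3 >-12, r--
l=0 r=4: -9+1=-8 >-12, r--
l=0 r=3: -9+0=-9 >-12, r--
l=0 r=2: -9+-7=-16 <-12, l++
l=1 r=2: -8+-7=-15 <-12, l++

19 moves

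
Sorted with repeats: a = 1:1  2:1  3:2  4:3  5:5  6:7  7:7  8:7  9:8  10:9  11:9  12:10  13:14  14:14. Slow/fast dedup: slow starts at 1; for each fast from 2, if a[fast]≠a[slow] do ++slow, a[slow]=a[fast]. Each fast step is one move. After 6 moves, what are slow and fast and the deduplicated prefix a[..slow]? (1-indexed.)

slow=1 fast=2: a[fast]=1=a[slow] dup, fast++
slow=1 fast=3: a[fast]=2≠a[slow]=1 write a[2]=2, slow++,fast++
slow=2 fast=4: a[fast]=3≠a[slow]=2 write a[3]=3, slow++,fast++
slow=3 fast=5: a[fast]=5≠a[slow]=3 write a[4]=5, slow++,fast++
slow=4 fast=6: a[fast]=7≠a[slow]=5 write a[5]=7, slow++,fast++
slow=5 fast=7: a[fast]=7=a[slow] dup, fast++

slow=5, fast=8, prefix=[1, 2, 3, 5, 7]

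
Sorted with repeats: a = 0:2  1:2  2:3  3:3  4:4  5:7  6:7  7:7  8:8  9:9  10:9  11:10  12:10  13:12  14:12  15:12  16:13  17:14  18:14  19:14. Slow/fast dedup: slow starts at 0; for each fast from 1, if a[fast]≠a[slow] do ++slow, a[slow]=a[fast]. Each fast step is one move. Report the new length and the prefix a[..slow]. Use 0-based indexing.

length 10; prefix = [2, 3, 4, 7, 8, 9, 10, 12, 13, 14]

slow=0 fast=1: a[fast]=2=a[slow] dup, fast++
slow=0 fast=2: a[fast]=3≠a[slow]=2 write a[1]=3, slow++,fast++
slow=1 fast=3: a[fast]=3=a[slow] dup, fast++
slow=1 fast=4: a[fast]=4≠a[slow]=3 write a[2]=4, slow++,fast++
slow=2 fast=5: a[fast]=7≠a[slow]=4 write a[3]=7, slow++,fast++
slow=3 fast=6: a[fast]=7=a[slow] dup, fast++
slow=3 fast=7: a[fast]=7=a[slow] dup, fast++
slow=3 fast=8: a[fast]=8≠a[slow]=7 write a[4]=8, slow++,fast++
slow=4 fast=9: a[fast]=9≠a[slow]=8 write a[5]=9, slow++,fast++
slow=5 fast=10: a[fast]=9=a[slow] dup, fast++
slow=5 fast=11: a[fast]=10≠a[slow]=9 write a[6]=10, slow++,fast++
slow=6 fast=12: a[fast]=10=a[slow] dup, fast++
slow=6 fast=13: a[fast]=12≠a[slow]=10 write a[7]=12, slow++,fast++
slow=7 fast=14: a[fast]=12=a[slow] dup, fast++
slow=7 fast=15: a[fast]=12=a[slow] dup, fast++
slow=7 fast=16: a[fast]=13≠a[slow]=12 write a[8]=13, slow++,fast++
slow=8 fast=17: a[fast]=14≠a[slow]=13 write a[9]=14, slow++,fast++
slow=9 fast=18: a[fast]=14=a[slow] dup, fast++
slow=9 fast=19: a[fast]=14=a[slow] dup, fast++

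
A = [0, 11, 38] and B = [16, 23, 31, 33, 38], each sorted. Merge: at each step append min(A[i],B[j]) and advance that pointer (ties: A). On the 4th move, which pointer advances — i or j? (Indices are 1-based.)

i=1 j=1: A[i]=0<=B[j]=16 take 0, i++
i=2 j=1: A[i]=11<=B[j]=16 take 11, i++
i=3 j=1: A[i]=38>B[j]=16 take 16, j++
i=3 j=2: A[i]=38>B[j]=23 take 23, j++

j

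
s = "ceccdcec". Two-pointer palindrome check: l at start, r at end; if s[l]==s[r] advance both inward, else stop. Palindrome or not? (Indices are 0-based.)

not a palindrome (mismatch at 3,4)

l=0 r=7: 'c'=='c', l++,r--
l=1 r=6: 'e'=='e', l++,r--
l=2 r=5: 'c'=='c', l++,r--
l=3 r=4: 'c'!='d', stop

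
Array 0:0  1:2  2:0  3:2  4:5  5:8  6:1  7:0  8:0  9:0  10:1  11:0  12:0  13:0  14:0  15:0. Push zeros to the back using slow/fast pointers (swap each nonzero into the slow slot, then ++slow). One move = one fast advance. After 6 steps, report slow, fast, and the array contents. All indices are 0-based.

(s=0,f=0) a[fast]=0 → fast++
(s=0,f=1) a[fast]=2≠0 swap→a[0]=2 → slow++,fast++
(s=1,f=2) a[fast]=0 → fast++
(s=1,f=3) a[fast]=2≠0 swap→a[1]=2 → slow++,fast++
(s=2,f=4) a[fast]=5≠0 swap→a[2]=5 → slow++,fast++
(s=3,f=5) a[fast]=8≠0 swap→a[3]=8 → slow++,fast++

slow=4, fast=6, a=[2, 2, 5, 8, 0, 0, 1, 0, 0, 0, 1, 0, 0, 0, 0, 0]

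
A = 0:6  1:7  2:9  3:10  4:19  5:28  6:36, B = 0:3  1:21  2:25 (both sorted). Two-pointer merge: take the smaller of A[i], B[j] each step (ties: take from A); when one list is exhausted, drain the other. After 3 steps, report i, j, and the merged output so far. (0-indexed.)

i=2, j=1, merged so far=[3, 6, 7]

i=0 j=0: A[i]=6>B[j]=3 take 3, j++
i=0 j=1: A[i]=6<=B[j]=21 take 6, i++
i=1 j=1: A[i]=7<=B[j]=21 take 7, i++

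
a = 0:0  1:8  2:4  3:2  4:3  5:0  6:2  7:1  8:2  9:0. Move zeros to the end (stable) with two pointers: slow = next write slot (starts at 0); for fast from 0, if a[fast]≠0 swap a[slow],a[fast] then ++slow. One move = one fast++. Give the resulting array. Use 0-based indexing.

[8, 4, 2, 3, 2, 1, 2, 0, 0, 0]

slow=0 fast=0: a[fast]=0, fast++
slow=0 fast=1: a[fast]=8≠0 swap→a[0]=8, slow++,fast++
slow=1 fast=2: a[fast]=4≠0 swap→a[1]=4, slow++,fast++
slow=2 fast=3: a[fast]=2≠0 swap→a[2]=2, slow++,fast++
slow=3 fast=4: a[fast]=3≠0 swap→a[3]=3, slow++,fast++
slow=4 fast=5: a[fast]=0, fast++
slow=4 fast=6: a[fast]=2≠0 swap→a[4]=2, slow++,fast++
slow=5 fast=7: a[fast]=1≠0 swap→a[5]=1, slow++,fast++
slow=6 fast=8: a[fast]=2≠0 swap→a[6]=2, slow++,fast++
slow=7 fast=9: a[fast]=0, fast++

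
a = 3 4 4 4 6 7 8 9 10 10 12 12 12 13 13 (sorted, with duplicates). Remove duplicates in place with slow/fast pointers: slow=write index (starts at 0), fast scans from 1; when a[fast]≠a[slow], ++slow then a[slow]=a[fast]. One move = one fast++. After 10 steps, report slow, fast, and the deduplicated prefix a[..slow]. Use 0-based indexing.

slow=7, fast=11, prefix=[3, 4, 6, 7, 8, 9, 10, 12]

slow=0 fast=1: a[fast]=4≠a[slow]=3 write a[1]=4, slow++,fast++
slow=1 fast=2: a[fast]=4=a[slow] dup, fast++
slow=1 fast=3: a[fast]=4=a[slow] dup, fast++
slow=1 fast=4: a[fast]=6≠a[slow]=4 write a[2]=6, slow++,fast++
slow=2 fast=5: a[fast]=7≠a[slow]=6 write a[3]=7, slow++,fast++
slow=3 fast=6: a[fast]=8≠a[slow]=7 write a[4]=8, slow++,fast++
slow=4 fast=7: a[fast]=9≠a[slow]=8 write a[5]=9, slow++,fast++
slow=5 fast=8: a[fast]=10≠a[slow]=9 write a[6]=10, slow++,fast++
slow=6 fast=9: a[fast]=10=a[slow] dup, fast++
slow=6 fast=10: a[fast]=12≠a[slow]=10 write a[7]=12, slow++,fast++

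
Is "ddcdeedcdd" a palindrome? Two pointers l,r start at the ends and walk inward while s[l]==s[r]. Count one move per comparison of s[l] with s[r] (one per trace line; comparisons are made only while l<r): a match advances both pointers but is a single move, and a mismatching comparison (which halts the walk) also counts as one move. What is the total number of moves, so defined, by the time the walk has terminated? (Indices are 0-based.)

[0,9] 'd'=='d' → l++,r--
[1,8] 'd'=='d' → l++,r--
[2,7] 'c'=='c' → l++,r--
[3,6] 'd'=='d' → l++,r--
[4,5] 'e'=='e' → l++,r--

5 moves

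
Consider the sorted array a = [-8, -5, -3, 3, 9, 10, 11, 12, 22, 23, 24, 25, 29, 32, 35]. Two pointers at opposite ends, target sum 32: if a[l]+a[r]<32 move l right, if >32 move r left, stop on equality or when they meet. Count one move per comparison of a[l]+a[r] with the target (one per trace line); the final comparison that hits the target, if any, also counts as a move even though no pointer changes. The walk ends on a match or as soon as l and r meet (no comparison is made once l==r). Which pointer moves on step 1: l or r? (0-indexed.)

l

[0,14] -8+35=27 <32 → l++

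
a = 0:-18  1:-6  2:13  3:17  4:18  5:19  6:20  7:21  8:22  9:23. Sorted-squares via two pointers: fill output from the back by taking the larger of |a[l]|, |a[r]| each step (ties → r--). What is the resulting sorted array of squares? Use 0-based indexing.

[0,9] |-18|<=|23| out[9]=529 → r--
[0,8] |-18|<=|22| out[8]=484 → r--
[0,7] |-18|<=|21| out[7]=441 → r--
[0,6] |-18|<=|20| out[6]=400 → r--
[0,5] |-18|<=|19| out[5]=361 → r--
[0,4] |-18|<=|18| out[4]=324 → r--
[0,3] |-18|>|17| out[3]=324 → l++
[1,3] |-6|<=|17| out[2]=289 → r--
[1,2] |-6|<=|13| out[1]=169 → r--
[1,1] |-6|<=|-6| out[0]=36 → r--

[36, 169, 289, 324, 324, 361, 400, 441, 484, 529]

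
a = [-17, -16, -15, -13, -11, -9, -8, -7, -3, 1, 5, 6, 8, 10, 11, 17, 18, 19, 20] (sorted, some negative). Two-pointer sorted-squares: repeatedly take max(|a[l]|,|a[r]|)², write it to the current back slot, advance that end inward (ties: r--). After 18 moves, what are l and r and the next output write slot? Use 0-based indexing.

l=9, r=9, next write slot=0

[0,18] |-17|<=|20| out[18]=400 → r--
[0,17] |-17|<=|19| out[17]=361 → r--
[0,16] |-17|<=|18| out[16]=324 → r--
[0,15] |-17|<=|17| out[15]=289 → r--
[0,14] |-17|>|11| out[14]=289 → l++
[1,14] |-16|>|11| out[13]=256 → l++
[2,14] |-15|>|11| out[12]=225 → l++
[3,14] |-13|>|11| out[11]=169 → l++
[4,14] |-11|<=|11| out[10]=121 → r--
[4,13] |-11|>|10| out[9]=121 → l++
[5,13] |-9|<=|10| out[8]=100 → r--
[5,12] |-9|>|8| out[7]=81 → l++
[6,12] |-8|<=|8| out[6]=64 → r--
[6,11] |-8|>|6| out[5]=64 → l++
[7,11] |-7|>|6| out[4]=49 → l++
[8,11] |-3|<=|6| out[3]=36 → r--
[8,10] |-3|<=|5| out[2]=25 → r--
[8,9] |-3|>|1| out[1]=9 → l++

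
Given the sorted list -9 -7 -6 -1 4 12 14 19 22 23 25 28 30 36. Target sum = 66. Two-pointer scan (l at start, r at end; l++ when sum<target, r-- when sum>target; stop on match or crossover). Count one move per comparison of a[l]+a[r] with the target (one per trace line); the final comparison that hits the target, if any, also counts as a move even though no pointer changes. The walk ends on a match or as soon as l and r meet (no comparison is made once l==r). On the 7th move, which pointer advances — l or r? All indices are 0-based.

l

l=0 r=13: -9+36=27 <66, l++
l=1 r=13: -7+36=29 <66, l++
l=2 r=13: -6+36=30 <66, l++
l=3 r=13: -1+36=35 <66, l++
l=4 r=13: 4+36=40 <66, l++
l=5 r=13: 12+36=48 <66, l++
l=6 r=13: 14+36=50 <66, l++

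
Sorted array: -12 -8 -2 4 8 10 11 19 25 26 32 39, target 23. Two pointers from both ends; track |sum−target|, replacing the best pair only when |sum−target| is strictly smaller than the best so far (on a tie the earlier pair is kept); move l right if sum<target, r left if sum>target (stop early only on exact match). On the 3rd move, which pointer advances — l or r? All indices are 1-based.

[1,12] -12+39=27 d=4 * → r--
[1,11] -12+32=20 d=3 * → l++
[2,11] -8+32=24 d=1 * → r--

r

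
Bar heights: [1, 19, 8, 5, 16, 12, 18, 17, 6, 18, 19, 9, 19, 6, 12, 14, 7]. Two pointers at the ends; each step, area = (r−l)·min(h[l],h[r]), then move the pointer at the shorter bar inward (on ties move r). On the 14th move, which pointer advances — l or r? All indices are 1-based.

[1,17] min(1,7)*16=16 best=16 * → l++
[2,17] min(19,7)*15=105 best=105 * → r--
[2,16] min(19,14)*14=196 best=196 * → r--
[2,15] min(19,12)*13=156 best=196 → r--
[2,14] min(19,6)*12=72 best=196 → r--
[2,13] min(19,19)*11=209 best=209 * → r--
[2,12] min(19,9)*10=90 best=209 → r--
[2,11] min(19,19)*9=171 best=209 → r--
[2,10] min(19,18)*8=144 best=209 → r--
[2,9] min(19,6)*7=42 best=209 → r--
[2,8] min(19,17)*6=102 best=209 → r--
[2,7] min(19,18)*5=90 best=209 → r--
[2,6] min(19,12)*4=48 best=209 → r--
[2,5] min(19,16)*3=48 best=209 → r--

r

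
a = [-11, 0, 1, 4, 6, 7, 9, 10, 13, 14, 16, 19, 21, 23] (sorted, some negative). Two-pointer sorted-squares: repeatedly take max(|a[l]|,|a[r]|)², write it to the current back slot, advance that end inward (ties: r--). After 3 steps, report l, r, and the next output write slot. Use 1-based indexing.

l=1, r=11, next write slot=11

l=1 r=14: |-11|<=|23| out[14]=529, r--
l=1 r=13: |-11|<=|21| out[13]=441, r--
l=1 r=12: |-11|<=|19| out[12]=361, r--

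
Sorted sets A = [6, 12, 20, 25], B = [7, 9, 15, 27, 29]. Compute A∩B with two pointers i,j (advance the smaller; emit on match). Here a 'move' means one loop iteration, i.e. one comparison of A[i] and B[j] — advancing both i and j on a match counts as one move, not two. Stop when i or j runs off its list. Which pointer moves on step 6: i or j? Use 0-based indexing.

[i=0,j=0] 6<7 → i++
[i=1,j=0] 12>7 → j++
[i=1,j=1] 12>9 → j++
[i=1,j=2] 12<15 → i++
[i=2,j=2] 20>15 → j++
[i=2,j=3] 20<27 → i++

i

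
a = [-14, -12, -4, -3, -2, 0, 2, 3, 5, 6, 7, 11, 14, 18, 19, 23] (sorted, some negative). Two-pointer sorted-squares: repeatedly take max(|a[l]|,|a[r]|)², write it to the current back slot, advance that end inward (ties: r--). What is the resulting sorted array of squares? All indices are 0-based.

[0,15] |-14|<=|23| out[15]=529 → r--
[0,14] |-14|<=|19| out[14]=361 → r--
[0,13] |-14|<=|18| out[13]=324 → r--
[0,12] |-14|<=|14| out[12]=196 → r--
[0,11] |-14|>|11| out[11]=196 → l++
[1,11] |-12|>|11| out[10]=144 → l++
[2,11] |-4|<=|11| out[9]=121 → r--
[2,10] |-4|<=|7| out[8]=49 → r--
[2,9] |-4|<=|6| out[7]=36 → r--
[2,8] |-4|<=|5| out[6]=25 → r--
[2,7] |-4|>|3| out[5]=16 → l++
[3,7] |-3|<=|3| out[4]=9 → r--
[3,6] |-3|>|2| out[3]=9 → l++
[4,6] |-2|<=|2| out[2]=4 → r--
[4,5] |-2|>|0| out[1]=4 → l++
[5,5] |0|<=|0| out[0]=0 → r--

[0, 4, 4, 9, 9, 16, 25, 36, 49, 121, 144, 196, 196, 324, 361, 529]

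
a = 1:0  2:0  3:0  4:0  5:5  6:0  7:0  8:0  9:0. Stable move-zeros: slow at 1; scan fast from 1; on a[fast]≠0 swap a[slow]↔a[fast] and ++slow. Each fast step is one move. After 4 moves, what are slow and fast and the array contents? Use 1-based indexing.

(s=1,f=1) a[fast]=0 → fast++
(s=1,f=2) a[fast]=0 → fast++
(s=1,f=3) a[fast]=0 → fast++
(s=1,f=4) a[fast]=0 → fast++

slow=1, fast=5, a=[0, 0, 0, 0, 5, 0, 0, 0, 0]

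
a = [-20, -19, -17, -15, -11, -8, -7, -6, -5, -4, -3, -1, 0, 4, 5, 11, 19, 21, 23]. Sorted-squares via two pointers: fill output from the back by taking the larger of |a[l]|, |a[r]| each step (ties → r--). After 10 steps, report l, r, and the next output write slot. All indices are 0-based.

l=6, r=14, next write slot=8

l=0 r=18: |-20|<=|23| out[18]=529, r--
l=0 r=17: |-20|<=|21| out[17]=441, r--
l=0 r=16: |-20|>|19| out[16]=400, l++
l=1 r=16: |-19|<=|19| out[15]=361, r--
l=1 r=15: |-19|>|11| out[14]=361, l++
l=2 r=15: |-17|>|11| out[13]=289, l++
l=3 r=15: |-15|>|11| out[12]=225, l++
l=4 r=15: |-11|<=|11| out[11]=121, r--
l=4 r=14: |-11|>|5| out[10]=121, l++
l=5 r=14: |-8|>|5| out[9]=64, l++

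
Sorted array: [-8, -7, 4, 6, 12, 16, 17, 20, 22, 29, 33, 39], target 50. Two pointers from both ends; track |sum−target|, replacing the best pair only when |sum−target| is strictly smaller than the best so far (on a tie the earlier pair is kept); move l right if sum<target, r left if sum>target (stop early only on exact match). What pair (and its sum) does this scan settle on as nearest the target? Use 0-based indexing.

pair (17, 33) with sum 50 (|Δ|=0)

[0,11] -8+39=31 d=19 * → l++
[1,11] -7+39=32 d=18 * → l++
[2,11] 4+39=43 d=7 * → l++
[3,11] 6+39=45 d=5 * → l++
[4,11] 12+39=51 d=1 * → r--
[4,10] 12+33=45 d=5 → l++
[5,10] 16+33=49 d=1 → l++
[6,10] 17+33=50 d=0 * → stop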